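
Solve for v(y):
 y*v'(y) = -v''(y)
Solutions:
 v(y) = C1 + C2*erf(sqrt(2)*y/2)


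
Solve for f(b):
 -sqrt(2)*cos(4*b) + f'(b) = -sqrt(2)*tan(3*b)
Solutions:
 f(b) = C1 + sqrt(2)*log(cos(3*b))/3 + sqrt(2)*sin(4*b)/4


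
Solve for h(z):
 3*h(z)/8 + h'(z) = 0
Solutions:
 h(z) = C1*exp(-3*z/8)


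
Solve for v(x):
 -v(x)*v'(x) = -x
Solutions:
 v(x) = -sqrt(C1 + x^2)
 v(x) = sqrt(C1 + x^2)


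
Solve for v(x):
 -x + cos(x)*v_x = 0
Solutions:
 v(x) = C1 + Integral(x/cos(x), x)


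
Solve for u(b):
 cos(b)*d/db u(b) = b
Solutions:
 u(b) = C1 + Integral(b/cos(b), b)


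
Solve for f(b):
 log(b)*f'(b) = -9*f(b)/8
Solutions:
 f(b) = C1*exp(-9*li(b)/8)


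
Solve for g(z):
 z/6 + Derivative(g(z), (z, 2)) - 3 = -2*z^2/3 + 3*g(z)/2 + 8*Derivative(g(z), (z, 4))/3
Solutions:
 g(z) = 4*z^2/9 + z/9 + (C1*sin(sqrt(3)*z*sin(atan(sqrt(15))/2)/2) + C2*cos(sqrt(3)*z*sin(atan(sqrt(15))/2)/2))*exp(-sqrt(3)*z*cos(atan(sqrt(15))/2)/2) + (C3*sin(sqrt(3)*z*sin(atan(sqrt(15))/2)/2) + C4*cos(sqrt(3)*z*sin(atan(sqrt(15))/2)/2))*exp(sqrt(3)*z*cos(atan(sqrt(15))/2)/2) - 38/27


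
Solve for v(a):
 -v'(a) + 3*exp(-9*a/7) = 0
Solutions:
 v(a) = C1 - 7*exp(-9*a/7)/3


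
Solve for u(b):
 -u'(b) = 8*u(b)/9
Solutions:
 u(b) = C1*exp(-8*b/9)


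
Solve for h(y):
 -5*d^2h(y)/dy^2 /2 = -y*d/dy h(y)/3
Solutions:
 h(y) = C1 + C2*erfi(sqrt(15)*y/15)


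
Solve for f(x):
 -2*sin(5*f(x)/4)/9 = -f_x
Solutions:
 -2*x/9 + 2*log(cos(5*f(x)/4) - 1)/5 - 2*log(cos(5*f(x)/4) + 1)/5 = C1


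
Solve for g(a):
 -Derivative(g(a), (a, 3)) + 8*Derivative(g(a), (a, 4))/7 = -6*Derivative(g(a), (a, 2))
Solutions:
 g(a) = C1 + C2*a + (C3*sin(sqrt(1295)*a/16) + C4*cos(sqrt(1295)*a/16))*exp(7*a/16)


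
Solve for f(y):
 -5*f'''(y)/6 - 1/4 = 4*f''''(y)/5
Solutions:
 f(y) = C1 + C2*y + C3*y^2 + C4*exp(-25*y/24) - y^3/20


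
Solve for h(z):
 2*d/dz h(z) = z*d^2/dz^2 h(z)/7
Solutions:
 h(z) = C1 + C2*z^15


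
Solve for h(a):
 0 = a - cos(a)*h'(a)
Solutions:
 h(a) = C1 + Integral(a/cos(a), a)


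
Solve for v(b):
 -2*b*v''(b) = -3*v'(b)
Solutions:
 v(b) = C1 + C2*b^(5/2)


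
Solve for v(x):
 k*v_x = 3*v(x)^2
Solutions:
 v(x) = -k/(C1*k + 3*x)


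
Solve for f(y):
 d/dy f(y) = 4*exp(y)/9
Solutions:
 f(y) = C1 + 4*exp(y)/9


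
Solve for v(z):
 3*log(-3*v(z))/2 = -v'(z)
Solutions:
 2*Integral(1/(log(-_y) + log(3)), (_y, v(z)))/3 = C1 - z


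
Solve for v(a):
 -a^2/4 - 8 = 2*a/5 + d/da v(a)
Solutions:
 v(a) = C1 - a^3/12 - a^2/5 - 8*a


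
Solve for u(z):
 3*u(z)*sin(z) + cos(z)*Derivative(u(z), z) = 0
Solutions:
 u(z) = C1*cos(z)^3


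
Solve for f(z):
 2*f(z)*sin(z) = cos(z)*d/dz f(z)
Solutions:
 f(z) = C1/cos(z)^2


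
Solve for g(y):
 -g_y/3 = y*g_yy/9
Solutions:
 g(y) = C1 + C2/y^2


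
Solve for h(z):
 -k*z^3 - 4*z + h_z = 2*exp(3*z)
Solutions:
 h(z) = C1 + k*z^4/4 + 2*z^2 + 2*exp(3*z)/3


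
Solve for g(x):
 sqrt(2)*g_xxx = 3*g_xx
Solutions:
 g(x) = C1 + C2*x + C3*exp(3*sqrt(2)*x/2)


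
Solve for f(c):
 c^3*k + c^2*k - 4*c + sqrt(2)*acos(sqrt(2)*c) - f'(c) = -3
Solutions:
 f(c) = C1 + c^4*k/4 + c^3*k/3 - 2*c^2 + 3*c + sqrt(2)*(c*acos(sqrt(2)*c) - sqrt(2)*sqrt(1 - 2*c^2)/2)


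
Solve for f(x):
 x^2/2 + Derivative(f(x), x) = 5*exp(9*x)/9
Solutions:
 f(x) = C1 - x^3/6 + 5*exp(9*x)/81


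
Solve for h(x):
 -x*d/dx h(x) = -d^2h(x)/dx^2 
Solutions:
 h(x) = C1 + C2*erfi(sqrt(2)*x/2)


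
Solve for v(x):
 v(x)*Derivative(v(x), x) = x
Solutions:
 v(x) = -sqrt(C1 + x^2)
 v(x) = sqrt(C1 + x^2)


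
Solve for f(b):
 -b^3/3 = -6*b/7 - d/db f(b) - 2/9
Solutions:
 f(b) = C1 + b^4/12 - 3*b^2/7 - 2*b/9


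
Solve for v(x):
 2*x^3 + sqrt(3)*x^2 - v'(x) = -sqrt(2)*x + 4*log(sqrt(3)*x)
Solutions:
 v(x) = C1 + x^4/2 + sqrt(3)*x^3/3 + sqrt(2)*x^2/2 - 4*x*log(x) - x*log(9) + 4*x


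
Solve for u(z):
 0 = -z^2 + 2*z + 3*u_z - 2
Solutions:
 u(z) = C1 + z^3/9 - z^2/3 + 2*z/3


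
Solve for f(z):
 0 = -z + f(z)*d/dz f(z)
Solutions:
 f(z) = -sqrt(C1 + z^2)
 f(z) = sqrt(C1 + z^2)


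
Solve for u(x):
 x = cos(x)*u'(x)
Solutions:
 u(x) = C1 + Integral(x/cos(x), x)


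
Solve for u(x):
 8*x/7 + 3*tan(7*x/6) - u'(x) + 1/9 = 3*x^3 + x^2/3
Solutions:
 u(x) = C1 - 3*x^4/4 - x^3/9 + 4*x^2/7 + x/9 - 18*log(cos(7*x/6))/7


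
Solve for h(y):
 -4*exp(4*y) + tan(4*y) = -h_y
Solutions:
 h(y) = C1 + exp(4*y) + log(cos(4*y))/4


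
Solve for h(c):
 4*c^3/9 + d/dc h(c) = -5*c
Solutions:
 h(c) = C1 - c^4/9 - 5*c^2/2


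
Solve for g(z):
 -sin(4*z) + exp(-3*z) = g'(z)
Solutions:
 g(z) = C1 + cos(4*z)/4 - exp(-3*z)/3


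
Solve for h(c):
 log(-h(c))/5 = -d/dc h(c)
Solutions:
 -li(-h(c)) = C1 - c/5


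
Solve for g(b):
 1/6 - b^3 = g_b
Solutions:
 g(b) = C1 - b^4/4 + b/6


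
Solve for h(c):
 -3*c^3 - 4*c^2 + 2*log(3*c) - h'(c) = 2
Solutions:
 h(c) = C1 - 3*c^4/4 - 4*c^3/3 + 2*c*log(c) - 4*c + 2*c*log(3)


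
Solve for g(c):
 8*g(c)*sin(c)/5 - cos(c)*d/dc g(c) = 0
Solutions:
 g(c) = C1/cos(c)^(8/5)


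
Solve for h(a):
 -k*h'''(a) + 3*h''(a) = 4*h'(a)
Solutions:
 h(a) = C1 + C2*exp(a*(3 - sqrt(9 - 16*k))/(2*k)) + C3*exp(a*(sqrt(9 - 16*k) + 3)/(2*k))


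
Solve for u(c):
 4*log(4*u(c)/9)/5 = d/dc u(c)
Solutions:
 -5*Integral(1/(log(_y) - 2*log(3) + 2*log(2)), (_y, u(c)))/4 = C1 - c


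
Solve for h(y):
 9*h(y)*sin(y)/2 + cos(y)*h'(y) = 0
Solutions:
 h(y) = C1*cos(y)^(9/2)


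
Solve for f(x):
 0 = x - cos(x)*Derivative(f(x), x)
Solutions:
 f(x) = C1 + Integral(x/cos(x), x)


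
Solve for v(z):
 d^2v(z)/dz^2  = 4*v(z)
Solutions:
 v(z) = C1*exp(-2*z) + C2*exp(2*z)


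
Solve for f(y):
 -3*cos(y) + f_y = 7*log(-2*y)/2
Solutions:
 f(y) = C1 + 7*y*log(-y)/2 - 7*y/2 + 7*y*log(2)/2 + 3*sin(y)


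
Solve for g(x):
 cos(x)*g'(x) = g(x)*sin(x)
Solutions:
 g(x) = C1/cos(x)


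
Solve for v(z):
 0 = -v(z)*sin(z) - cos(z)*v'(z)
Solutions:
 v(z) = C1*cos(z)


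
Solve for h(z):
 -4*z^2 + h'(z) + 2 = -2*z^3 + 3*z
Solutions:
 h(z) = C1 - z^4/2 + 4*z^3/3 + 3*z^2/2 - 2*z


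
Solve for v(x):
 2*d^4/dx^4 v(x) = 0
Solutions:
 v(x) = C1 + C2*x + C3*x^2 + C4*x^3


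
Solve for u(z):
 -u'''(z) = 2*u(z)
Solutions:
 u(z) = C3*exp(-2^(1/3)*z) + (C1*sin(2^(1/3)*sqrt(3)*z/2) + C2*cos(2^(1/3)*sqrt(3)*z/2))*exp(2^(1/3)*z/2)


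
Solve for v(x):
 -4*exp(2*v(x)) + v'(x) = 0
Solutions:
 v(x) = log(-sqrt(-1/(C1 + 4*x))) - log(2)/2
 v(x) = log(-1/(C1 + 4*x))/2 - log(2)/2


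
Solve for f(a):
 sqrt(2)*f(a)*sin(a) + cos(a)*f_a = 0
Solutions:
 f(a) = C1*cos(a)^(sqrt(2))


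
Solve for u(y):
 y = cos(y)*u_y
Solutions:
 u(y) = C1 + Integral(y/cos(y), y)


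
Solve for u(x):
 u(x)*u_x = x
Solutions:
 u(x) = -sqrt(C1 + x^2)
 u(x) = sqrt(C1 + x^2)


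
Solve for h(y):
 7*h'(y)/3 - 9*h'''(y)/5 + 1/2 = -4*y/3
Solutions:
 h(y) = C1 + C2*exp(-sqrt(105)*y/9) + C3*exp(sqrt(105)*y/9) - 2*y^2/7 - 3*y/14


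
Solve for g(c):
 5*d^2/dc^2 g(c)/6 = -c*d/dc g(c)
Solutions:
 g(c) = C1 + C2*erf(sqrt(15)*c/5)


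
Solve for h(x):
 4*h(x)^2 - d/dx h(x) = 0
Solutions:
 h(x) = -1/(C1 + 4*x)


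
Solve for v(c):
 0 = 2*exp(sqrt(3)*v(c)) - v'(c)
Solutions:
 v(c) = sqrt(3)*(2*log(-1/(C1 + 2*c)) - log(3))/6


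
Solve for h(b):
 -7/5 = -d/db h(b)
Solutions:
 h(b) = C1 + 7*b/5


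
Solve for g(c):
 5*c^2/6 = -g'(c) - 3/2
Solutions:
 g(c) = C1 - 5*c^3/18 - 3*c/2


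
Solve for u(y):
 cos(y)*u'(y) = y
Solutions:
 u(y) = C1 + Integral(y/cos(y), y)


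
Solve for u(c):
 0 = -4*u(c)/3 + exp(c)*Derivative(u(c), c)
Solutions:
 u(c) = C1*exp(-4*exp(-c)/3)


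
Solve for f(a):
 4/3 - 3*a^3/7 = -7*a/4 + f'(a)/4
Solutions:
 f(a) = C1 - 3*a^4/7 + 7*a^2/2 + 16*a/3


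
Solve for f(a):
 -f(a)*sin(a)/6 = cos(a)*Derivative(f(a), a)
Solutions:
 f(a) = C1*cos(a)^(1/6)


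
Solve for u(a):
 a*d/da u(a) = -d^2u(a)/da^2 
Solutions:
 u(a) = C1 + C2*erf(sqrt(2)*a/2)


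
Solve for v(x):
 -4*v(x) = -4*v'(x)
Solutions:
 v(x) = C1*exp(x)


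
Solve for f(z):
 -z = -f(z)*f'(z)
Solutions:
 f(z) = -sqrt(C1 + z^2)
 f(z) = sqrt(C1 + z^2)


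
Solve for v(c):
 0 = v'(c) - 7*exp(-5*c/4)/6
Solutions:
 v(c) = C1 - 14*exp(-5*c/4)/15


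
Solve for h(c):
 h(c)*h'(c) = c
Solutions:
 h(c) = -sqrt(C1 + c^2)
 h(c) = sqrt(C1 + c^2)


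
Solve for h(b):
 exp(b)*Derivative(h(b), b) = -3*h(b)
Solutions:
 h(b) = C1*exp(3*exp(-b))


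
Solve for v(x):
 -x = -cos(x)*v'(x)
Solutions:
 v(x) = C1 + Integral(x/cos(x), x)


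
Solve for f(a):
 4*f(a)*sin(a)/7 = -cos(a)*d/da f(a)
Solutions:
 f(a) = C1*cos(a)^(4/7)


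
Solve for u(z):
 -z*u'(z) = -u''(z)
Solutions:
 u(z) = C1 + C2*erfi(sqrt(2)*z/2)


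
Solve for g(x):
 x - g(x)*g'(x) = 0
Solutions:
 g(x) = -sqrt(C1 + x^2)
 g(x) = sqrt(C1 + x^2)


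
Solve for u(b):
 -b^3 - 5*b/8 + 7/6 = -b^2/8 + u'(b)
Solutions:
 u(b) = C1 - b^4/4 + b^3/24 - 5*b^2/16 + 7*b/6


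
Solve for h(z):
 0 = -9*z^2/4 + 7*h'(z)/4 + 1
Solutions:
 h(z) = C1 + 3*z^3/7 - 4*z/7


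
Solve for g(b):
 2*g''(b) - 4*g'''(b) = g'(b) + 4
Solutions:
 g(b) = C1 - 4*b + (C2*sin(sqrt(3)*b/4) + C3*cos(sqrt(3)*b/4))*exp(b/4)


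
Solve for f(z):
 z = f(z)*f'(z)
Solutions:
 f(z) = -sqrt(C1 + z^2)
 f(z) = sqrt(C1 + z^2)


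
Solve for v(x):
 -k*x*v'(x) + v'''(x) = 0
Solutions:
 v(x) = C1 + Integral(C2*airyai(k^(1/3)*x) + C3*airybi(k^(1/3)*x), x)


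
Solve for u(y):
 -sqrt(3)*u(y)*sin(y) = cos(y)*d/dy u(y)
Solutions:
 u(y) = C1*cos(y)^(sqrt(3))


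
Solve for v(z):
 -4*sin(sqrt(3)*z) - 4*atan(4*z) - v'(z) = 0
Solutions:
 v(z) = C1 - 4*z*atan(4*z) + log(16*z^2 + 1)/2 + 4*sqrt(3)*cos(sqrt(3)*z)/3


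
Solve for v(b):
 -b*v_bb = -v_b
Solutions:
 v(b) = C1 + C2*b^2


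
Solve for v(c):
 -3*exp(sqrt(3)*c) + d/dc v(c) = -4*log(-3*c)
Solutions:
 v(c) = C1 - 4*c*log(-c) + 4*c*(1 - log(3)) + sqrt(3)*exp(sqrt(3)*c)


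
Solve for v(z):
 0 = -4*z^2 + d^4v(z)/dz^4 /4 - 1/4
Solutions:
 v(z) = C1 + C2*z + C3*z^2 + C4*z^3 + 2*z^6/45 + z^4/24


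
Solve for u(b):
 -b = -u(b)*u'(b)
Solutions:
 u(b) = -sqrt(C1 + b^2)
 u(b) = sqrt(C1 + b^2)


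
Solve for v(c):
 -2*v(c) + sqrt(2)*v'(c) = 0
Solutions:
 v(c) = C1*exp(sqrt(2)*c)


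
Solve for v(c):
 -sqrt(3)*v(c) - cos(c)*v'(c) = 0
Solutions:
 v(c) = C1*(sin(c) - 1)^(sqrt(3)/2)/(sin(c) + 1)^(sqrt(3)/2)


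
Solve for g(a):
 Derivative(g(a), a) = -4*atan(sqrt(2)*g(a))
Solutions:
 Integral(1/atan(sqrt(2)*_y), (_y, g(a))) = C1 - 4*a


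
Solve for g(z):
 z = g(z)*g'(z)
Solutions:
 g(z) = -sqrt(C1 + z^2)
 g(z) = sqrt(C1 + z^2)


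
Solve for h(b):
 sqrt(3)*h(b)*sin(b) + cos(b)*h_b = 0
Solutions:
 h(b) = C1*cos(b)^(sqrt(3))


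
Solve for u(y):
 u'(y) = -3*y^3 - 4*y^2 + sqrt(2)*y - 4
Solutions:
 u(y) = C1 - 3*y^4/4 - 4*y^3/3 + sqrt(2)*y^2/2 - 4*y


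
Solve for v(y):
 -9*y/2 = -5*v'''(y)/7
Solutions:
 v(y) = C1 + C2*y + C3*y^2 + 21*y^4/80


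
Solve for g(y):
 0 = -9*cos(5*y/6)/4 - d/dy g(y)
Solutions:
 g(y) = C1 - 27*sin(5*y/6)/10


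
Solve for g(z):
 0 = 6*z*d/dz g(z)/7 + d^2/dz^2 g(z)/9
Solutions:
 g(z) = C1 + C2*erf(3*sqrt(21)*z/7)


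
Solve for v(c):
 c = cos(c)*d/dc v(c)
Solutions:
 v(c) = C1 + Integral(c/cos(c), c)


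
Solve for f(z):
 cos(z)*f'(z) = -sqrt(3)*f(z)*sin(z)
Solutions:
 f(z) = C1*cos(z)^(sqrt(3))


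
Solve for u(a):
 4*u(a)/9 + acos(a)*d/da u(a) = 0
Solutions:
 u(a) = C1*exp(-4*Integral(1/acos(a), a)/9)


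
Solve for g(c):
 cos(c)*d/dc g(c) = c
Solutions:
 g(c) = C1 + Integral(c/cos(c), c)


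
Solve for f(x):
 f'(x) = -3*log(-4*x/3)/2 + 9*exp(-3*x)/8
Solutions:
 f(x) = C1 - 3*x*log(-x)/2 + x*(-3*log(2) + 3/2 + 3*log(3)/2) - 3*exp(-3*x)/8


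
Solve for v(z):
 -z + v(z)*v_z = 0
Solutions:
 v(z) = -sqrt(C1 + z^2)
 v(z) = sqrt(C1 + z^2)


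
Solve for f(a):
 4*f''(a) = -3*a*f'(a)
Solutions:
 f(a) = C1 + C2*erf(sqrt(6)*a/4)


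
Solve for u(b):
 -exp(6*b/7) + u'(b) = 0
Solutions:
 u(b) = C1 + 7*exp(6*b/7)/6


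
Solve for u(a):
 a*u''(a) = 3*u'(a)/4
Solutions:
 u(a) = C1 + C2*a^(7/4)


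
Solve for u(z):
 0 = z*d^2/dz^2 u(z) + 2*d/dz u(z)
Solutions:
 u(z) = C1 + C2/z


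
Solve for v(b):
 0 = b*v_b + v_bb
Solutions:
 v(b) = C1 + C2*erf(sqrt(2)*b/2)


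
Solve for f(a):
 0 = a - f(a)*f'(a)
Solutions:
 f(a) = -sqrt(C1 + a^2)
 f(a) = sqrt(C1 + a^2)


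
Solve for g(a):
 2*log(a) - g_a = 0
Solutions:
 g(a) = C1 + 2*a*log(a) - 2*a


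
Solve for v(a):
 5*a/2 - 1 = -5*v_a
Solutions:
 v(a) = C1 - a^2/4 + a/5


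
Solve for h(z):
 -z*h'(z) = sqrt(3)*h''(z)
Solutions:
 h(z) = C1 + C2*erf(sqrt(2)*3^(3/4)*z/6)


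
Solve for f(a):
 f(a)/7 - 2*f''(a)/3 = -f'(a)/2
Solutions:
 f(a) = C1*exp(a*(21 - sqrt(1113))/56) + C2*exp(a*(21 + sqrt(1113))/56)


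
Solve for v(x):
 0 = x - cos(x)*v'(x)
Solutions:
 v(x) = C1 + Integral(x/cos(x), x)


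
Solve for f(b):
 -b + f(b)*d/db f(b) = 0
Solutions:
 f(b) = -sqrt(C1 + b^2)
 f(b) = sqrt(C1 + b^2)


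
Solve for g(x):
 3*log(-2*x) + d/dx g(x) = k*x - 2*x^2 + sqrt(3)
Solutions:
 g(x) = C1 + k*x^2/2 - 2*x^3/3 - 3*x*log(-x) + x*(-3*log(2) + sqrt(3) + 3)


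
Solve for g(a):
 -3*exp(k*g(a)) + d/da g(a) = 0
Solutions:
 g(a) = Piecewise((log(-1/(C1*k + 3*a*k))/k, Ne(k, 0)), (nan, True))
 g(a) = Piecewise((C1 + 3*a, Eq(k, 0)), (nan, True))


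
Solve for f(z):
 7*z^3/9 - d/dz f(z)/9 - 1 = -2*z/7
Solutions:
 f(z) = C1 + 7*z^4/4 + 9*z^2/7 - 9*z


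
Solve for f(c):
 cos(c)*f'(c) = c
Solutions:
 f(c) = C1 + Integral(c/cos(c), c)


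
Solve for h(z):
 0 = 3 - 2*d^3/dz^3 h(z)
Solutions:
 h(z) = C1 + C2*z + C3*z^2 + z^3/4


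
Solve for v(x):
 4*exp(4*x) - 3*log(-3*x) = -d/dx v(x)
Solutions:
 v(x) = C1 + 3*x*log(-x) + 3*x*(-1 + log(3)) - exp(4*x)


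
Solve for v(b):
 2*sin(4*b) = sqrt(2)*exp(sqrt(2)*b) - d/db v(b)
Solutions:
 v(b) = C1 + exp(sqrt(2)*b) + cos(4*b)/2


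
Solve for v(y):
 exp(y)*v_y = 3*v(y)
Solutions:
 v(y) = C1*exp(-3*exp(-y))


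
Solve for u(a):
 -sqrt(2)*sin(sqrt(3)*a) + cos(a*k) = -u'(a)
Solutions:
 u(a) = C1 - sqrt(6)*cos(sqrt(3)*a)/3 - sin(a*k)/k


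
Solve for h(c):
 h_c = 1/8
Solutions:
 h(c) = C1 + c/8


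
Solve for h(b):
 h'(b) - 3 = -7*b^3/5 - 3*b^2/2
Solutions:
 h(b) = C1 - 7*b^4/20 - b^3/2 + 3*b


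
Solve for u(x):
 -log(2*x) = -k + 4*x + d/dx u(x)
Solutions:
 u(x) = C1 + k*x - 2*x^2 - x*log(x) - x*log(2) + x


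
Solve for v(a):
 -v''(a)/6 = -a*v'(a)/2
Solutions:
 v(a) = C1 + C2*erfi(sqrt(6)*a/2)


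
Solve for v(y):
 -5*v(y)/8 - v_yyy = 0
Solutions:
 v(y) = C3*exp(-5^(1/3)*y/2) + (C1*sin(sqrt(3)*5^(1/3)*y/4) + C2*cos(sqrt(3)*5^(1/3)*y/4))*exp(5^(1/3)*y/4)


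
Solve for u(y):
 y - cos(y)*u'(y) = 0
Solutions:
 u(y) = C1 + Integral(y/cos(y), y)


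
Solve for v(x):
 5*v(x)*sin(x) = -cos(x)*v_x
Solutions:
 v(x) = C1*cos(x)^5


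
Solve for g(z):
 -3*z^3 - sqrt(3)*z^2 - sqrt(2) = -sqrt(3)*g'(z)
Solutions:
 g(z) = C1 + sqrt(3)*z^4/4 + z^3/3 + sqrt(6)*z/3


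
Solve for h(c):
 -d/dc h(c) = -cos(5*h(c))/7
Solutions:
 -c/7 - log(sin(5*h(c)) - 1)/10 + log(sin(5*h(c)) + 1)/10 = C1


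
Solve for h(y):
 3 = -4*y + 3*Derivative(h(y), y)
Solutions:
 h(y) = C1 + 2*y^2/3 + y


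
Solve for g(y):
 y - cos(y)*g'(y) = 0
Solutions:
 g(y) = C1 + Integral(y/cos(y), y)


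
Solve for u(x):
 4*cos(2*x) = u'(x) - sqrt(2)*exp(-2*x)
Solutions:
 u(x) = C1 + 2*sin(2*x) - sqrt(2)*exp(-2*x)/2


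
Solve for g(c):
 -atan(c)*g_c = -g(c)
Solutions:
 g(c) = C1*exp(Integral(1/atan(c), c))


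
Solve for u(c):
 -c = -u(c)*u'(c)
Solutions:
 u(c) = -sqrt(C1 + c^2)
 u(c) = sqrt(C1 + c^2)


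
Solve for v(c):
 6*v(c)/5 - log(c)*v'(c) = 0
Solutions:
 v(c) = C1*exp(6*li(c)/5)


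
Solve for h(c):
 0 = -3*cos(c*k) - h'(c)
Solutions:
 h(c) = C1 - 3*sin(c*k)/k


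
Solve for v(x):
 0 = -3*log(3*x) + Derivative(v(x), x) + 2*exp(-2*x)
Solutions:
 v(x) = C1 + 3*x*log(x) + 3*x*(-1 + log(3)) + exp(-2*x)


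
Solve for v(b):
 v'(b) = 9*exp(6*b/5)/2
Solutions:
 v(b) = C1 + 15*exp(6*b/5)/4


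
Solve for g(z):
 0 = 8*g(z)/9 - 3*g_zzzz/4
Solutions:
 g(z) = C1*exp(-2*6^(1/4)*z/3) + C2*exp(2*6^(1/4)*z/3) + C3*sin(2*6^(1/4)*z/3) + C4*cos(2*6^(1/4)*z/3)


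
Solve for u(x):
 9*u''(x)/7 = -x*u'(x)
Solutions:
 u(x) = C1 + C2*erf(sqrt(14)*x/6)


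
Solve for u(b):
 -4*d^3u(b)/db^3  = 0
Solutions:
 u(b) = C1 + C2*b + C3*b^2


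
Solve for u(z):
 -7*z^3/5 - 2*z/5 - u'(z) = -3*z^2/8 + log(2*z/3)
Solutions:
 u(z) = C1 - 7*z^4/20 + z^3/8 - z^2/5 - z*log(z) + z*log(3/2) + z


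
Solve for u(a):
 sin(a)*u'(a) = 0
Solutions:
 u(a) = C1


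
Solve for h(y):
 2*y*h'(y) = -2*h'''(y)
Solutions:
 h(y) = C1 + Integral(C2*airyai(-y) + C3*airybi(-y), y)


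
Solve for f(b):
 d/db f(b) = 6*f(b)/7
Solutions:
 f(b) = C1*exp(6*b/7)


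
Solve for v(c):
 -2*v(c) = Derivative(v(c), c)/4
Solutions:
 v(c) = C1*exp(-8*c)


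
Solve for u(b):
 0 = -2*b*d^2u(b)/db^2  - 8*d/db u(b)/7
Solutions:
 u(b) = C1 + C2*b^(3/7)


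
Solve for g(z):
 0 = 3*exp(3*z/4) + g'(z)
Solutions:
 g(z) = C1 - 4*exp(3*z/4)


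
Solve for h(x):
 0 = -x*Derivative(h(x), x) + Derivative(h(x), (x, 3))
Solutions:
 h(x) = C1 + Integral(C2*airyai(x) + C3*airybi(x), x)


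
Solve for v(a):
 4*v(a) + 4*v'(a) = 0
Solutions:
 v(a) = C1*exp(-a)


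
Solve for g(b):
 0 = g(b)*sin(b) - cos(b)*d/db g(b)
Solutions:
 g(b) = C1/cos(b)


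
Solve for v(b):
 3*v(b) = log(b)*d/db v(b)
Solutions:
 v(b) = C1*exp(3*li(b))


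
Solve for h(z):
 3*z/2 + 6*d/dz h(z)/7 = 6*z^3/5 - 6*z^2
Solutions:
 h(z) = C1 + 7*z^4/20 - 7*z^3/3 - 7*z^2/8


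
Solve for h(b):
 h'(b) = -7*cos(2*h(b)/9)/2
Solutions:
 7*b/2 - 9*log(sin(2*h(b)/9) - 1)/4 + 9*log(sin(2*h(b)/9) + 1)/4 = C1


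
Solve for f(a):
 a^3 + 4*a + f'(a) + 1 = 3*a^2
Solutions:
 f(a) = C1 - a^4/4 + a^3 - 2*a^2 - a


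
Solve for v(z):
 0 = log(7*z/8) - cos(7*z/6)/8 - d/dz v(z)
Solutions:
 v(z) = C1 + z*log(z) - 3*z*log(2) - z + z*log(7) - 3*sin(7*z/6)/28


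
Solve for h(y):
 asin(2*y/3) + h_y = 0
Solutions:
 h(y) = C1 - y*asin(2*y/3) - sqrt(9 - 4*y^2)/2


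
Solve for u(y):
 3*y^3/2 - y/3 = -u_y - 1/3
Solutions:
 u(y) = C1 - 3*y^4/8 + y^2/6 - y/3


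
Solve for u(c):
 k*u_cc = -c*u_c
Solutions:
 u(c) = C1 + C2*sqrt(k)*erf(sqrt(2)*c*sqrt(1/k)/2)


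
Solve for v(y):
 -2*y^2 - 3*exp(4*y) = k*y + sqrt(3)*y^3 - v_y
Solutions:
 v(y) = C1 + k*y^2/2 + sqrt(3)*y^4/4 + 2*y^3/3 + 3*exp(4*y)/4


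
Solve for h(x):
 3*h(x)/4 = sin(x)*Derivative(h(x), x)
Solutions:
 h(x) = C1*(cos(x) - 1)^(3/8)/(cos(x) + 1)^(3/8)


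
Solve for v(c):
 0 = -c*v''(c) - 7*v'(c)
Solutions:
 v(c) = C1 + C2/c^6


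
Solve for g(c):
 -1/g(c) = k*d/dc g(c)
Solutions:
 g(c) = -sqrt(C1 - 2*c/k)
 g(c) = sqrt(C1 - 2*c/k)


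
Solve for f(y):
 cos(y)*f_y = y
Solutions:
 f(y) = C1 + Integral(y/cos(y), y)


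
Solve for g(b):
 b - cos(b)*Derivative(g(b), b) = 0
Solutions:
 g(b) = C1 + Integral(b/cos(b), b)


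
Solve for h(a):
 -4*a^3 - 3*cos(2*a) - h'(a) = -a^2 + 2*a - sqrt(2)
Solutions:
 h(a) = C1 - a^4 + a^3/3 - a^2 + sqrt(2)*a - 3*sin(2*a)/2


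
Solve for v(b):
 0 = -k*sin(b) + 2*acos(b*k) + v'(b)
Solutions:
 v(b) = C1 - k*cos(b) - 2*Piecewise((b*acos(b*k) - sqrt(-b^2*k^2 + 1)/k, Ne(k, 0)), (pi*b/2, True))


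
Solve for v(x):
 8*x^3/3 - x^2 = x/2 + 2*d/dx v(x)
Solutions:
 v(x) = C1 + x^4/3 - x^3/6 - x^2/8


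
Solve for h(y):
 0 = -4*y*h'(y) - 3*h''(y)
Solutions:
 h(y) = C1 + C2*erf(sqrt(6)*y/3)


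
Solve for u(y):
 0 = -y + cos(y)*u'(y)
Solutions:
 u(y) = C1 + Integral(y/cos(y), y)


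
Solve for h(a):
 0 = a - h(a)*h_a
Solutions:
 h(a) = -sqrt(C1 + a^2)
 h(a) = sqrt(C1 + a^2)


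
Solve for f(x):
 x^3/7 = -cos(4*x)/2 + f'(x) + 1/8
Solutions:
 f(x) = C1 + x^4/28 - x/8 + sin(4*x)/8


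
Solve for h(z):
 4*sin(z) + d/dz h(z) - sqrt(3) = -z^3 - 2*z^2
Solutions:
 h(z) = C1 - z^4/4 - 2*z^3/3 + sqrt(3)*z + 4*cos(z)


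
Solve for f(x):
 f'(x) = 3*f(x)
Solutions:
 f(x) = C1*exp(3*x)


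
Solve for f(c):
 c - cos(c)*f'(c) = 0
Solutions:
 f(c) = C1 + Integral(c/cos(c), c)


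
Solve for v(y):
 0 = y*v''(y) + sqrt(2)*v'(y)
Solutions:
 v(y) = C1 + C2*y^(1 - sqrt(2))


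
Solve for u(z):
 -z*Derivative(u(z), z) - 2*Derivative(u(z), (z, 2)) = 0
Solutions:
 u(z) = C1 + C2*erf(z/2)


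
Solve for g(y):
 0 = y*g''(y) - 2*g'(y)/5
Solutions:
 g(y) = C1 + C2*y^(7/5)


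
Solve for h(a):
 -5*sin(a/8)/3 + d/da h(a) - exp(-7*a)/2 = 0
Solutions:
 h(a) = C1 - 40*cos(a/8)/3 - exp(-7*a)/14


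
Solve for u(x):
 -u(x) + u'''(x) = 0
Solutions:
 u(x) = C3*exp(x) + (C1*sin(sqrt(3)*x/2) + C2*cos(sqrt(3)*x/2))*exp(-x/2)


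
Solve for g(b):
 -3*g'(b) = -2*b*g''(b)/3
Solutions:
 g(b) = C1 + C2*b^(11/2)


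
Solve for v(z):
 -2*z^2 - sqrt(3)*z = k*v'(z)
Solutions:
 v(z) = C1 - 2*z^3/(3*k) - sqrt(3)*z^2/(2*k)


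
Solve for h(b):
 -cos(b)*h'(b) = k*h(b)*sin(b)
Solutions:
 h(b) = C1*exp(k*log(cos(b)))


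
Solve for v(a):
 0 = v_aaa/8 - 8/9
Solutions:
 v(a) = C1 + C2*a + C3*a^2 + 32*a^3/27


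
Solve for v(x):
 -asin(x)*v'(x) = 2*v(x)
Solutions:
 v(x) = C1*exp(-2*Integral(1/asin(x), x))


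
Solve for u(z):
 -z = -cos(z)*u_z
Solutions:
 u(z) = C1 + Integral(z/cos(z), z)


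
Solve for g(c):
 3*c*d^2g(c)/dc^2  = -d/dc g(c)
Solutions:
 g(c) = C1 + C2*c^(2/3)


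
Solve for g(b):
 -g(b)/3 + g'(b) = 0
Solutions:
 g(b) = C1*exp(b/3)


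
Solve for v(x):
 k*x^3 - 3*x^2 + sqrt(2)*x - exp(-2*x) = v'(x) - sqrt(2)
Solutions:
 v(x) = C1 + k*x^4/4 - x^3 + sqrt(2)*x^2/2 + sqrt(2)*x + exp(-2*x)/2


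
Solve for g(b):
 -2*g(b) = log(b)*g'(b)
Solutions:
 g(b) = C1*exp(-2*li(b))


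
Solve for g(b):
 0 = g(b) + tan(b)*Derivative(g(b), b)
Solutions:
 g(b) = C1/sin(b)


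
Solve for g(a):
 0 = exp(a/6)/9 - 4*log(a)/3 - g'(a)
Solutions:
 g(a) = C1 - 4*a*log(a)/3 + 4*a/3 + 2*exp(a/6)/3


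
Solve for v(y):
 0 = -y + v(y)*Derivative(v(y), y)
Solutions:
 v(y) = -sqrt(C1 + y^2)
 v(y) = sqrt(C1 + y^2)


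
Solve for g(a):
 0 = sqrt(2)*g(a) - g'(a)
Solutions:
 g(a) = C1*exp(sqrt(2)*a)


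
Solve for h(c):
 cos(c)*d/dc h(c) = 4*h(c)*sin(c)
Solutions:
 h(c) = C1/cos(c)^4


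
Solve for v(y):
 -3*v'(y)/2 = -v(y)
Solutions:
 v(y) = C1*exp(2*y/3)


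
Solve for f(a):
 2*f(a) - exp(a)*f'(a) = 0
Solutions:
 f(a) = C1*exp(-2*exp(-a))


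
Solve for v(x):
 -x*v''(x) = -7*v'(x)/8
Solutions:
 v(x) = C1 + C2*x^(15/8)


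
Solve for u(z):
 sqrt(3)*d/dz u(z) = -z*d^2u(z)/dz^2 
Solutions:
 u(z) = C1 + C2*z^(1 - sqrt(3))


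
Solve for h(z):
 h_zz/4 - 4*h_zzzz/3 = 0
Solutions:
 h(z) = C1 + C2*z + C3*exp(-sqrt(3)*z/4) + C4*exp(sqrt(3)*z/4)


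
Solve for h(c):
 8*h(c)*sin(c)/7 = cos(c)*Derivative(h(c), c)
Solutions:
 h(c) = C1/cos(c)^(8/7)


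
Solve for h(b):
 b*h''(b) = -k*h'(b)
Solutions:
 h(b) = C1 + b^(1 - re(k))*(C2*sin(log(b)*Abs(im(k))) + C3*cos(log(b)*im(k)))


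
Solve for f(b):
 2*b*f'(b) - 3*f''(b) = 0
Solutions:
 f(b) = C1 + C2*erfi(sqrt(3)*b/3)


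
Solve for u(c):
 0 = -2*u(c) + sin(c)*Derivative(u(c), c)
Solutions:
 u(c) = C1*(cos(c) - 1)/(cos(c) + 1)


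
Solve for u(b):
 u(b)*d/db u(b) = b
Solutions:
 u(b) = -sqrt(C1 + b^2)
 u(b) = sqrt(C1 + b^2)


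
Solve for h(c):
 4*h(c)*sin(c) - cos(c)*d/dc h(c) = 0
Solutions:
 h(c) = C1/cos(c)^4


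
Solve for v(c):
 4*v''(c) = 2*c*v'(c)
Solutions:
 v(c) = C1 + C2*erfi(c/2)


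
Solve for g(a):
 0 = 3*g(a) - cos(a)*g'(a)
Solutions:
 g(a) = C1*(sin(a) + 1)^(3/2)/(sin(a) - 1)^(3/2)


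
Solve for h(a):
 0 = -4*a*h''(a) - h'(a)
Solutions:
 h(a) = C1 + C2*a^(3/4)


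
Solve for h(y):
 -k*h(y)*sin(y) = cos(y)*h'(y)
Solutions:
 h(y) = C1*exp(k*log(cos(y)))


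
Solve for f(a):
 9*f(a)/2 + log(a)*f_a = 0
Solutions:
 f(a) = C1*exp(-9*li(a)/2)


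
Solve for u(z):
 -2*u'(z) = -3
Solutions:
 u(z) = C1 + 3*z/2


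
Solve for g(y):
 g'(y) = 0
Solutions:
 g(y) = C1


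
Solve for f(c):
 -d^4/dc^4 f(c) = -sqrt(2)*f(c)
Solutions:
 f(c) = C1*exp(-2^(1/8)*c) + C2*exp(2^(1/8)*c) + C3*sin(2^(1/8)*c) + C4*cos(2^(1/8)*c)


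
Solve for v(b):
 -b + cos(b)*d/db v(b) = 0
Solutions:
 v(b) = C1 + Integral(b/cos(b), b)


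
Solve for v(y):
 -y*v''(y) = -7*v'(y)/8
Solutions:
 v(y) = C1 + C2*y^(15/8)


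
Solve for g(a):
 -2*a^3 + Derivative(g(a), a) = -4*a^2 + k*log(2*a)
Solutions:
 g(a) = C1 + a^4/2 - 4*a^3/3 + a*k*log(a) - a*k + a*k*log(2)


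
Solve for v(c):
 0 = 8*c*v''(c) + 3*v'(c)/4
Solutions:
 v(c) = C1 + C2*c^(29/32)


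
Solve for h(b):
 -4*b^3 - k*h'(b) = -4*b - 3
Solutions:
 h(b) = C1 - b^4/k + 2*b^2/k + 3*b/k


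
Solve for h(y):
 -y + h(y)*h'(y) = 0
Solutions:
 h(y) = -sqrt(C1 + y^2)
 h(y) = sqrt(C1 + y^2)


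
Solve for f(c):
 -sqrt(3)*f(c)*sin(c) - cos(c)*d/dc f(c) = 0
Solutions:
 f(c) = C1*cos(c)^(sqrt(3))


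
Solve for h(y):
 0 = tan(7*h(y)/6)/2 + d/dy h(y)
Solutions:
 h(y) = -6*asin(C1*exp(-7*y/12))/7 + 6*pi/7
 h(y) = 6*asin(C1*exp(-7*y/12))/7


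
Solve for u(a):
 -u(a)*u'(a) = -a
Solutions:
 u(a) = -sqrt(C1 + a^2)
 u(a) = sqrt(C1 + a^2)


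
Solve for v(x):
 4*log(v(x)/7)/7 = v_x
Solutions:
 7*Integral(1/(-log(_y) + log(7)), (_y, v(x)))/4 = C1 - x


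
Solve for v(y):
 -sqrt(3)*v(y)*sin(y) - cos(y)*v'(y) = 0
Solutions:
 v(y) = C1*cos(y)^(sqrt(3))


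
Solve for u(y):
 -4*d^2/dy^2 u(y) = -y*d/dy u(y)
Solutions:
 u(y) = C1 + C2*erfi(sqrt(2)*y/4)


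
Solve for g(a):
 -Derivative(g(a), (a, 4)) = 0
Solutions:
 g(a) = C1 + C2*a + C3*a^2 + C4*a^3


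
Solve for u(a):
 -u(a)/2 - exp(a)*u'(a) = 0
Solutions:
 u(a) = C1*exp(exp(-a)/2)


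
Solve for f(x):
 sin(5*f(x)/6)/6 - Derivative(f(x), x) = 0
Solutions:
 -x/6 + 3*log(cos(5*f(x)/6) - 1)/5 - 3*log(cos(5*f(x)/6) + 1)/5 = C1


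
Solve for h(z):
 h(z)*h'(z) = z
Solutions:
 h(z) = -sqrt(C1 + z^2)
 h(z) = sqrt(C1 + z^2)


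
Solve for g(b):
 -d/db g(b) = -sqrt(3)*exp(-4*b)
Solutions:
 g(b) = C1 - sqrt(3)*exp(-4*b)/4


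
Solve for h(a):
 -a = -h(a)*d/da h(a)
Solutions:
 h(a) = -sqrt(C1 + a^2)
 h(a) = sqrt(C1 + a^2)


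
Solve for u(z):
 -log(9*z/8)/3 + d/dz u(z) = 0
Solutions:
 u(z) = C1 + z*log(z)/3 - z*log(2) - z/3 + 2*z*log(3)/3


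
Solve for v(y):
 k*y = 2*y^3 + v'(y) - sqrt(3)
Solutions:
 v(y) = C1 + k*y^2/2 - y^4/2 + sqrt(3)*y


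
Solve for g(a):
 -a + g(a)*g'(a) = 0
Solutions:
 g(a) = -sqrt(C1 + a^2)
 g(a) = sqrt(C1 + a^2)


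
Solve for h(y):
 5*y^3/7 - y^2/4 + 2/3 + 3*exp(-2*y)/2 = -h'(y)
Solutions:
 h(y) = C1 - 5*y^4/28 + y^3/12 - 2*y/3 + 3*exp(-2*y)/4


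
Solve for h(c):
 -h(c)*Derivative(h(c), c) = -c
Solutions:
 h(c) = -sqrt(C1 + c^2)
 h(c) = sqrt(C1 + c^2)


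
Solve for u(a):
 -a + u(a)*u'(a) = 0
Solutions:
 u(a) = -sqrt(C1 + a^2)
 u(a) = sqrt(C1 + a^2)


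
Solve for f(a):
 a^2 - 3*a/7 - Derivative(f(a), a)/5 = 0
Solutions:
 f(a) = C1 + 5*a^3/3 - 15*a^2/14


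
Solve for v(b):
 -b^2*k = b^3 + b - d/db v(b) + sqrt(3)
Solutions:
 v(b) = C1 + b^4/4 + b^3*k/3 + b^2/2 + sqrt(3)*b


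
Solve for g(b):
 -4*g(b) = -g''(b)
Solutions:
 g(b) = C1*exp(-2*b) + C2*exp(2*b)


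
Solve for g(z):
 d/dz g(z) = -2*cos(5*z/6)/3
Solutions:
 g(z) = C1 - 4*sin(5*z/6)/5


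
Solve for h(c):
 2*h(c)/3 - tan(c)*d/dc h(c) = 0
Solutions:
 h(c) = C1*sin(c)^(2/3)


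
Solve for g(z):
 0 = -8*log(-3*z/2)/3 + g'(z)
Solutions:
 g(z) = C1 + 8*z*log(-z)/3 + 8*z*(-1 - log(2) + log(3))/3


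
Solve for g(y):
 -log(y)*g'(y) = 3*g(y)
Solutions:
 g(y) = C1*exp(-3*li(y))


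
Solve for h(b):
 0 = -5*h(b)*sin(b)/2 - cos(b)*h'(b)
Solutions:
 h(b) = C1*cos(b)^(5/2)


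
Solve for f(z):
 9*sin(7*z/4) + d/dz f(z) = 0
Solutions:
 f(z) = C1 + 36*cos(7*z/4)/7


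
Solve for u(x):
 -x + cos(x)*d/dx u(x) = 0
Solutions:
 u(x) = C1 + Integral(x/cos(x), x)


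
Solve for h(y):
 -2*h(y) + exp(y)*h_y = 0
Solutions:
 h(y) = C1*exp(-2*exp(-y))


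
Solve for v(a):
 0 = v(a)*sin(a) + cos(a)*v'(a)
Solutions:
 v(a) = C1*cos(a)


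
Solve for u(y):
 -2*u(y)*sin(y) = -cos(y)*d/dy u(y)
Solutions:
 u(y) = C1/cos(y)^2


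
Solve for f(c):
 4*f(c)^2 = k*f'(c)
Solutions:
 f(c) = -k/(C1*k + 4*c)


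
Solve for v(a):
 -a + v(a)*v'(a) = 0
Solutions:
 v(a) = -sqrt(C1 + a^2)
 v(a) = sqrt(C1 + a^2)


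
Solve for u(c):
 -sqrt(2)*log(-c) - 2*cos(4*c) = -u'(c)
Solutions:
 u(c) = C1 + sqrt(2)*c*(log(-c) - 1) + sin(4*c)/2


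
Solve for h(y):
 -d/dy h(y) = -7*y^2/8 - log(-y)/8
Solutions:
 h(y) = C1 + 7*y^3/24 + y*log(-y)/8 - y/8


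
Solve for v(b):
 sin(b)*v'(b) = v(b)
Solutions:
 v(b) = C1*sqrt(cos(b) - 1)/sqrt(cos(b) + 1)


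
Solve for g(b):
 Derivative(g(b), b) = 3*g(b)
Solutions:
 g(b) = C1*exp(3*b)


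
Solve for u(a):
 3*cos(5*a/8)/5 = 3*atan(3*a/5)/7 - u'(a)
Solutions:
 u(a) = C1 + 3*a*atan(3*a/5)/7 - 5*log(9*a^2 + 25)/14 - 24*sin(5*a/8)/25


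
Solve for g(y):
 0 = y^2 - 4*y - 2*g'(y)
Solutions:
 g(y) = C1 + y^3/6 - y^2


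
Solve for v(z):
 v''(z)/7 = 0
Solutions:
 v(z) = C1 + C2*z


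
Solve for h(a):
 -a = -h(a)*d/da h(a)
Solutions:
 h(a) = -sqrt(C1 + a^2)
 h(a) = sqrt(C1 + a^2)


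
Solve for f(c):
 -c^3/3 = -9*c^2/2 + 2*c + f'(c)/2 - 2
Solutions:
 f(c) = C1 - c^4/6 + 3*c^3 - 2*c^2 + 4*c


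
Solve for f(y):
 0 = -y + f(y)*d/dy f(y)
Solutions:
 f(y) = -sqrt(C1 + y^2)
 f(y) = sqrt(C1 + y^2)


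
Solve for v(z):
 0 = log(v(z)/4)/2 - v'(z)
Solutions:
 2*Integral(1/(-log(_y) + 2*log(2)), (_y, v(z))) = C1 - z


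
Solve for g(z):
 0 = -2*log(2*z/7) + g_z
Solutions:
 g(z) = C1 + 2*z*log(z) + z*log(4/49) - 2*z


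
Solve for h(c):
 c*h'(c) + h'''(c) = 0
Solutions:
 h(c) = C1 + Integral(C2*airyai(-c) + C3*airybi(-c), c)


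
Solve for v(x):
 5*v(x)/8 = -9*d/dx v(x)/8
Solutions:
 v(x) = C1*exp(-5*x/9)


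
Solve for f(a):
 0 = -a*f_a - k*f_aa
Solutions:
 f(a) = C1 + C2*sqrt(k)*erf(sqrt(2)*a*sqrt(1/k)/2)


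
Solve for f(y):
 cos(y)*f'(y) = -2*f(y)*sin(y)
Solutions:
 f(y) = C1*cos(y)^2


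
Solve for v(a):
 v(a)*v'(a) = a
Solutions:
 v(a) = -sqrt(C1 + a^2)
 v(a) = sqrt(C1 + a^2)


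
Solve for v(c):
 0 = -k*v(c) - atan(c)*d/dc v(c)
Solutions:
 v(c) = C1*exp(-k*Integral(1/atan(c), c))


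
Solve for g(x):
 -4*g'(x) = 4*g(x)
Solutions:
 g(x) = C1*exp(-x)


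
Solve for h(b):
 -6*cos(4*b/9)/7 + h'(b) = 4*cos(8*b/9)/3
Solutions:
 h(b) = C1 + 27*sin(4*b/9)/14 + 3*sin(8*b/9)/2


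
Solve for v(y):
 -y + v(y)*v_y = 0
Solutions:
 v(y) = -sqrt(C1 + y^2)
 v(y) = sqrt(C1 + y^2)


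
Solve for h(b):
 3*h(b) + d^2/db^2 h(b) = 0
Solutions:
 h(b) = C1*sin(sqrt(3)*b) + C2*cos(sqrt(3)*b)


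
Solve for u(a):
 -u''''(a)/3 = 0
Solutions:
 u(a) = C1 + C2*a + C3*a^2 + C4*a^3


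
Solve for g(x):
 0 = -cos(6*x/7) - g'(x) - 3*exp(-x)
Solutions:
 g(x) = C1 - 7*sin(6*x/7)/6 + 3*exp(-x)


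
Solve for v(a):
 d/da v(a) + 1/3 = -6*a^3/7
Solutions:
 v(a) = C1 - 3*a^4/14 - a/3


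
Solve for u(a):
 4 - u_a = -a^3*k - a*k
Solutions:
 u(a) = C1 + a^4*k/4 + a^2*k/2 + 4*a


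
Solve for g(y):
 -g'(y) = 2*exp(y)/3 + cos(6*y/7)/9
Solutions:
 g(y) = C1 - 2*exp(y)/3 - 7*sin(6*y/7)/54


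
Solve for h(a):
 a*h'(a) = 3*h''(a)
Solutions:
 h(a) = C1 + C2*erfi(sqrt(6)*a/6)


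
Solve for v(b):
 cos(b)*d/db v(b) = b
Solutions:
 v(b) = C1 + Integral(b/cos(b), b)


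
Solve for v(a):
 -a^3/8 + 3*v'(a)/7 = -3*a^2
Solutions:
 v(a) = C1 + 7*a^4/96 - 7*a^3/3


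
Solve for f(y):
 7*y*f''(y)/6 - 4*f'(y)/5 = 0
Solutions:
 f(y) = C1 + C2*y^(59/35)


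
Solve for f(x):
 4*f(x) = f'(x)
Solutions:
 f(x) = C1*exp(4*x)


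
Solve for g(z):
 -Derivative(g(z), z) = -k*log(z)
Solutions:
 g(z) = C1 + k*z*log(z) - k*z


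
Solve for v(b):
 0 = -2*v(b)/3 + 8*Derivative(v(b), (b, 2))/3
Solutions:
 v(b) = C1*exp(-b/2) + C2*exp(b/2)


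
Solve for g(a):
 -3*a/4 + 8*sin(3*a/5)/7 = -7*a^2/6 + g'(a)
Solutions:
 g(a) = C1 + 7*a^3/18 - 3*a^2/8 - 40*cos(3*a/5)/21


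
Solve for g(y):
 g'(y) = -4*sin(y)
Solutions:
 g(y) = C1 + 4*cos(y)


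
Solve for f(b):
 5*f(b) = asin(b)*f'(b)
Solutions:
 f(b) = C1*exp(5*Integral(1/asin(b), b))


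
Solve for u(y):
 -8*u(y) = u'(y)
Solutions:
 u(y) = C1*exp(-8*y)


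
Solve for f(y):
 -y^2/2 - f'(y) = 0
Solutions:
 f(y) = C1 - y^3/6


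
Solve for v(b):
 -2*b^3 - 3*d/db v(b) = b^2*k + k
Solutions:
 v(b) = C1 - b^4/6 - b^3*k/9 - b*k/3


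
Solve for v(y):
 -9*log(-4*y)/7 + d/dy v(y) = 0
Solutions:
 v(y) = C1 + 9*y*log(-y)/7 + 9*y*(-1 + 2*log(2))/7


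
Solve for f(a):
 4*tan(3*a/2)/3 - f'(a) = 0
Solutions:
 f(a) = C1 - 8*log(cos(3*a/2))/9


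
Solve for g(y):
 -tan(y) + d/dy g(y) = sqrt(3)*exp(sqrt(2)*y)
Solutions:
 g(y) = C1 + sqrt(6)*exp(sqrt(2)*y)/2 - log(cos(y))


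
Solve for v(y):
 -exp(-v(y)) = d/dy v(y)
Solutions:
 v(y) = log(C1 - y)


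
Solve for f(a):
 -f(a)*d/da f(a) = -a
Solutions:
 f(a) = -sqrt(C1 + a^2)
 f(a) = sqrt(C1 + a^2)


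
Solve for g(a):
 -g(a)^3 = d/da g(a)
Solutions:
 g(a) = -sqrt(2)*sqrt(-1/(C1 - a))/2
 g(a) = sqrt(2)*sqrt(-1/(C1 - a))/2


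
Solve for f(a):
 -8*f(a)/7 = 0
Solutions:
 f(a) = 0


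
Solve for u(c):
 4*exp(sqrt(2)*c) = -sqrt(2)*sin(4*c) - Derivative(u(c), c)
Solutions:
 u(c) = C1 - 2*sqrt(2)*exp(sqrt(2)*c) + sqrt(2)*cos(4*c)/4


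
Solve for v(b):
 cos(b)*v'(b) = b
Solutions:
 v(b) = C1 + Integral(b/cos(b), b)


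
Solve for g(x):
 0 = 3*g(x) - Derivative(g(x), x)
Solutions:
 g(x) = C1*exp(3*x)


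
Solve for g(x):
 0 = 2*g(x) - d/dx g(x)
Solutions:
 g(x) = C1*exp(2*x)


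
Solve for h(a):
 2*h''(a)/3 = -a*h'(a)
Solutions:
 h(a) = C1 + C2*erf(sqrt(3)*a/2)


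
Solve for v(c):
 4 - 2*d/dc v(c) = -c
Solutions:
 v(c) = C1 + c^2/4 + 2*c


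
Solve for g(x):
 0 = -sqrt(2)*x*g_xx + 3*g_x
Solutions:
 g(x) = C1 + C2*x^(1 + 3*sqrt(2)/2)


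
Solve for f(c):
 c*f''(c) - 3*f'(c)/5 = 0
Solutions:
 f(c) = C1 + C2*c^(8/5)


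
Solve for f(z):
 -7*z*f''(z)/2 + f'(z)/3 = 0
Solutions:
 f(z) = C1 + C2*z^(23/21)


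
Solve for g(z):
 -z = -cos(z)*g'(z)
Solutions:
 g(z) = C1 + Integral(z/cos(z), z)


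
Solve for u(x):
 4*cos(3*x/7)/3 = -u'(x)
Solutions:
 u(x) = C1 - 28*sin(3*x/7)/9


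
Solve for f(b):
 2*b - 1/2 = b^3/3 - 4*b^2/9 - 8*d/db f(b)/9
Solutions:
 f(b) = C1 + 3*b^4/32 - b^3/6 - 9*b^2/8 + 9*b/16


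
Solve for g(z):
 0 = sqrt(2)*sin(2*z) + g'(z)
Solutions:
 g(z) = C1 + sqrt(2)*cos(2*z)/2


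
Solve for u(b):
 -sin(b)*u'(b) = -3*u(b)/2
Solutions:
 u(b) = C1*(cos(b) - 1)^(3/4)/(cos(b) + 1)^(3/4)


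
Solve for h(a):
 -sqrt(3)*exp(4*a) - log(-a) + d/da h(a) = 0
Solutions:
 h(a) = C1 + a*log(-a) - a + sqrt(3)*exp(4*a)/4


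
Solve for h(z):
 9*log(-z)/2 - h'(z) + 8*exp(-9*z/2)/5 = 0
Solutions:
 h(z) = C1 + 9*z*log(-z)/2 - 9*z/2 - 16*exp(-9*z/2)/45


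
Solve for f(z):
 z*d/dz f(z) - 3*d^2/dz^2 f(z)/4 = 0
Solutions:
 f(z) = C1 + C2*erfi(sqrt(6)*z/3)


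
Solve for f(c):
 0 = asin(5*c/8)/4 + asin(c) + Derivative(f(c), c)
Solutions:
 f(c) = C1 - c*asin(5*c/8)/4 - c*asin(c) - sqrt(1 - c^2) - sqrt(64 - 25*c^2)/20


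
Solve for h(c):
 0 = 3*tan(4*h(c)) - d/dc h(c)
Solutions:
 h(c) = -asin(C1*exp(12*c))/4 + pi/4
 h(c) = asin(C1*exp(12*c))/4


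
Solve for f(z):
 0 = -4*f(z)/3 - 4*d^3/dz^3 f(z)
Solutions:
 f(z) = C3*exp(-3^(2/3)*z/3) + (C1*sin(3^(1/6)*z/2) + C2*cos(3^(1/6)*z/2))*exp(3^(2/3)*z/6)


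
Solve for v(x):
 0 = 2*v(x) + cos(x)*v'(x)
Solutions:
 v(x) = C1*(sin(x) - 1)/(sin(x) + 1)


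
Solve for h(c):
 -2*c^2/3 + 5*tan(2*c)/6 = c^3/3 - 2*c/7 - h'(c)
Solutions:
 h(c) = C1 + c^4/12 + 2*c^3/9 - c^2/7 + 5*log(cos(2*c))/12


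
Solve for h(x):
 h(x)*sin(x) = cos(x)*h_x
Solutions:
 h(x) = C1/cos(x)


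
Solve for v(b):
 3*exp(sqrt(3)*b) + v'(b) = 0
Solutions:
 v(b) = C1 - sqrt(3)*exp(sqrt(3)*b)


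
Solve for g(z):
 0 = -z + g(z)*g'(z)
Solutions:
 g(z) = -sqrt(C1 + z^2)
 g(z) = sqrt(C1 + z^2)


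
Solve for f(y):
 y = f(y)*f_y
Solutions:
 f(y) = -sqrt(C1 + y^2)
 f(y) = sqrt(C1 + y^2)


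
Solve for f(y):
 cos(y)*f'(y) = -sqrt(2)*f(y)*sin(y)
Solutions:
 f(y) = C1*cos(y)^(sqrt(2))


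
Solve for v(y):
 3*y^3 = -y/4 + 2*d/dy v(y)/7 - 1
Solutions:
 v(y) = C1 + 21*y^4/8 + 7*y^2/16 + 7*y/2


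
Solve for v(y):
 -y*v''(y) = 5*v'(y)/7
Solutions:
 v(y) = C1 + C2*y^(2/7)


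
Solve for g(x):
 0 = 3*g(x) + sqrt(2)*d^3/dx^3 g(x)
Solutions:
 g(x) = C3*exp(-2^(5/6)*3^(1/3)*x/2) + (C1*sin(6^(5/6)*x/4) + C2*cos(6^(5/6)*x/4))*exp(2^(5/6)*3^(1/3)*x/4)


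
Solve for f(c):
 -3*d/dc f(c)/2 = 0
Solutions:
 f(c) = C1


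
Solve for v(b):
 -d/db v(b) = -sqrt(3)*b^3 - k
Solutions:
 v(b) = C1 + sqrt(3)*b^4/4 + b*k


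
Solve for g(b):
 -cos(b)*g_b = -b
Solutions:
 g(b) = C1 + Integral(b/cos(b), b)


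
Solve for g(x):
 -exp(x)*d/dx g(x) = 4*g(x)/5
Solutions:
 g(x) = C1*exp(4*exp(-x)/5)


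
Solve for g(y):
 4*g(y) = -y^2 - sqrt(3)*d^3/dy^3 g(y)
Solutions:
 g(y) = C3*exp(-2^(2/3)*3^(5/6)*y/3) - y^2/4 + (C1*sin(2^(2/3)*3^(1/3)*y/2) + C2*cos(2^(2/3)*3^(1/3)*y/2))*exp(2^(2/3)*3^(5/6)*y/6)


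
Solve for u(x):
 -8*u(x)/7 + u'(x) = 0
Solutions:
 u(x) = C1*exp(8*x/7)


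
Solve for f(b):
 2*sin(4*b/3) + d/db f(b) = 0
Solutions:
 f(b) = C1 + 3*cos(4*b/3)/2


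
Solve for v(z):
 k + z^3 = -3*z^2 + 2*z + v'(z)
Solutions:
 v(z) = C1 + k*z + z^4/4 + z^3 - z^2


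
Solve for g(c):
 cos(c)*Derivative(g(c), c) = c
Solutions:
 g(c) = C1 + Integral(c/cos(c), c)


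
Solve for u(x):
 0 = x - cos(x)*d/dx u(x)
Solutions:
 u(x) = C1 + Integral(x/cos(x), x)


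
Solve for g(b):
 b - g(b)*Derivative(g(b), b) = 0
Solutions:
 g(b) = -sqrt(C1 + b^2)
 g(b) = sqrt(C1 + b^2)


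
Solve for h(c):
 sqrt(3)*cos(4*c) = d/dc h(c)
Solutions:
 h(c) = C1 + sqrt(3)*sin(4*c)/4


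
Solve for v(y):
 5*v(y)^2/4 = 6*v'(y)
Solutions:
 v(y) = -24/(C1 + 5*y)


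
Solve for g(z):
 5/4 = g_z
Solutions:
 g(z) = C1 + 5*z/4


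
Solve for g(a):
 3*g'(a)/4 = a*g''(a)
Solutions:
 g(a) = C1 + C2*a^(7/4)


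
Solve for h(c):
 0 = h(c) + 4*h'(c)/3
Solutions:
 h(c) = C1*exp(-3*c/4)


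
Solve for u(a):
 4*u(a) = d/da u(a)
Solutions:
 u(a) = C1*exp(4*a)


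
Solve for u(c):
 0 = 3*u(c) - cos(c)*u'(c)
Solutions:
 u(c) = C1*(sin(c) + 1)^(3/2)/(sin(c) - 1)^(3/2)


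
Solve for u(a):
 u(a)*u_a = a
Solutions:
 u(a) = -sqrt(C1 + a^2)
 u(a) = sqrt(C1 + a^2)
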